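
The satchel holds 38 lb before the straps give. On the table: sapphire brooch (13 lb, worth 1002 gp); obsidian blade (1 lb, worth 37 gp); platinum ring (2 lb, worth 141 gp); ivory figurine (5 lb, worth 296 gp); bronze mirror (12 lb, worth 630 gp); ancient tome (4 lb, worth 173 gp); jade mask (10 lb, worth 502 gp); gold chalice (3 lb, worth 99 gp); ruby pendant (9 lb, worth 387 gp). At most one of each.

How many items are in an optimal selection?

The maximum value within 38 lb is 2312.
One optimal bundle: sapphire brooch + obsidian blade + platinum ring + bronze mirror + jade mask (38 lb).
All optima have 5 items.

5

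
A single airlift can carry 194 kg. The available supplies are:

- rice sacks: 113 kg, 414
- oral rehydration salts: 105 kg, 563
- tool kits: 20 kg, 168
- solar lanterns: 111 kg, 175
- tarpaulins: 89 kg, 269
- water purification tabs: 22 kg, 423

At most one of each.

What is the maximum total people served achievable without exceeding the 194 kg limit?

By people served per kg: water purification tabs 19.23, tool kits 8.40, oral rehydration salts 5.36 lead.
The ratio ordering already packs tightly: oral rehydration salts + tool kits + water purification tabs, 147 kg, 1154.
An exhaustive check of the 64 subsets confirms 1154.

1154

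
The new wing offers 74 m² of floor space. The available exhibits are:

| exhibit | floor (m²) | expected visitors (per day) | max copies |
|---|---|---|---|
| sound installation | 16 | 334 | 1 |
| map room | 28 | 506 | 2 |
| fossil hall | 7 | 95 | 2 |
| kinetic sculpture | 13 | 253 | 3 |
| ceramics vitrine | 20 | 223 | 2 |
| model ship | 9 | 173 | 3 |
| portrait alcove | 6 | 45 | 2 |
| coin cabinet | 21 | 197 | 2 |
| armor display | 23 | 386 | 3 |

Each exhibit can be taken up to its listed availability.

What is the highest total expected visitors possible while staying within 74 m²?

1439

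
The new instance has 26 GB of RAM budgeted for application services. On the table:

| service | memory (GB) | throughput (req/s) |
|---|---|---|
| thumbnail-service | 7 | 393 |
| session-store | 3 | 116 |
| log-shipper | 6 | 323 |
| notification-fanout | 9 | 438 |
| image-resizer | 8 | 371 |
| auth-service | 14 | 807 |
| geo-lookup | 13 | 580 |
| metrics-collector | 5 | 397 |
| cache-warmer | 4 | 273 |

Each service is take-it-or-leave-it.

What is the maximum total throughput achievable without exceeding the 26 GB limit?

1597

By throughput per GB: metrics-collector 79.40, cache-warmer 68.25, auth-service 57.64 lead.
A density-first pass picks session-store + auth-service + metrics-collector + cache-warmer — 1593 at 26 GB.
Replace session-store and cache-warmer with thumbnail-service: the trade gains 4 net, giving 1597 at 26 GB.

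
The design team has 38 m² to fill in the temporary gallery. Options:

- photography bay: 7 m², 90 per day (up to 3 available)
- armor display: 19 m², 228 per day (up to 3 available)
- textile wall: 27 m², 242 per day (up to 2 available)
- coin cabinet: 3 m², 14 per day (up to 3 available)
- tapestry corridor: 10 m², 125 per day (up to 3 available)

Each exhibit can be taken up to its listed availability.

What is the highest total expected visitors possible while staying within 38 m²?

465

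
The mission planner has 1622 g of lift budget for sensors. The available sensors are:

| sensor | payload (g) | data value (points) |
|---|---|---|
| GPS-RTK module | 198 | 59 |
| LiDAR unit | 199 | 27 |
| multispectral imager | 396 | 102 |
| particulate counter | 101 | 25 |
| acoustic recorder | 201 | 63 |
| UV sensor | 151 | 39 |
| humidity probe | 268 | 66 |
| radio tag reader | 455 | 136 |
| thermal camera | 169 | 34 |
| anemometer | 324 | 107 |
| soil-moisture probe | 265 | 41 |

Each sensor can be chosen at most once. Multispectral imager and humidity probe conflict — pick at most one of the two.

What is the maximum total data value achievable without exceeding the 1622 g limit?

470

By data value per g: anemometer 0.33, acoustic recorder 0.31, radio tag reader 0.30, GPS-RTK module 0.30 lead.
The ratio heuristic lands on GPS-RTK module + particulate counter + acoustic recorder + UV sensor + radio tag reader + thermal camera + anemometer (463) but leaves 23 g idle.
The 270 g tied up in particulate counter and thermal camera is better spent on humidity probe — total rises to 470 (1597 g).
Runner-up GPS-RTK module + multispectral imager + acoustic recorder + radio tag reader + anemometer tops out at 467.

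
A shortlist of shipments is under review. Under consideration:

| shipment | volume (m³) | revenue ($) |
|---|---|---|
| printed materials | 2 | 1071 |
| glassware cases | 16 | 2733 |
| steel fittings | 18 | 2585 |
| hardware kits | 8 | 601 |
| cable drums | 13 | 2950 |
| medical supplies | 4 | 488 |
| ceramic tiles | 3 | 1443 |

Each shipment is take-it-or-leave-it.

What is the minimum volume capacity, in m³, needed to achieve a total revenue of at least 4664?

Need the lightest bundle worth ≥ 4664.
Taking printed materials + cable drums + ceramic tiles gives 5464 (≥ 4664) for 18 m³.
Any bundle with less than 18 m³ falls short of 4664.

18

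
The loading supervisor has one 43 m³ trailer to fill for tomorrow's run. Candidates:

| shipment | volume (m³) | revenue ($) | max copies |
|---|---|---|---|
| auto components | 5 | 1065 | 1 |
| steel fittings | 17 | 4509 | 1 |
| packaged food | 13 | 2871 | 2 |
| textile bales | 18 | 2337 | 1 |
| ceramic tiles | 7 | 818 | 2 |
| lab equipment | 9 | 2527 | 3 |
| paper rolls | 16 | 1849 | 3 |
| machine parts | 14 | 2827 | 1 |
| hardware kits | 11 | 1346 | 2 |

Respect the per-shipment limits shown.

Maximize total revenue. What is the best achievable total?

10628

Filling by ratio: packaged food + 3×lab equipment for 10452, with 3 m³ left unused.
The 22 m³ tied up in packaged food and lab equipment is better spent on auto components + steel fittings — total rises to 10628 (40 m³).
No other feasible combination exceeds 10628.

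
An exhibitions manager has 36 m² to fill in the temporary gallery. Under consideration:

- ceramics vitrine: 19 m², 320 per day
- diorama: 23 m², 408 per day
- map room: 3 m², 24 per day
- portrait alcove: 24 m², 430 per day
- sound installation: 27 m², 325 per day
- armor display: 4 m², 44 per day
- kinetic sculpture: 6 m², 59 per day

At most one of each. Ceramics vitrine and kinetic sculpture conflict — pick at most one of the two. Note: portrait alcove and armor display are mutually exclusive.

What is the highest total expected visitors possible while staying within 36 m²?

Diorama + map room + armor display + kinetic sculpture uses 36 of the 36 m² and totals 535.
Next best is map room + portrait alcove + kinetic sculpture at 513 (33 m²) — short by 22.

535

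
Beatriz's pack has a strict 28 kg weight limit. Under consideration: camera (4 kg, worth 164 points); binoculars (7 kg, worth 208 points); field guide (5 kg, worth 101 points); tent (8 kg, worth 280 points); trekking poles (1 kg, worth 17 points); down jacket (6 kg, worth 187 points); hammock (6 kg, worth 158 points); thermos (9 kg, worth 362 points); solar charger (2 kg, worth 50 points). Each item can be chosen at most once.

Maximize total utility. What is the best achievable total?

1014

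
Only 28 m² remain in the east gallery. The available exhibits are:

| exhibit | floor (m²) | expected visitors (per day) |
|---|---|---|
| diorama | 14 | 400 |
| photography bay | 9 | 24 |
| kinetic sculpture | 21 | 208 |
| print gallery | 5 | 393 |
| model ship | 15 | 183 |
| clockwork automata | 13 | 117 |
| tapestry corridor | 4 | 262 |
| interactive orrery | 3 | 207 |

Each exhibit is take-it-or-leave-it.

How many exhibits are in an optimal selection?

4

Best achievable expected visitors is 1262.
One optimal bundle: diorama + print gallery + tapestry corridor + interactive orrery (26 m²).
Every optimal selection uses 4 exhibits.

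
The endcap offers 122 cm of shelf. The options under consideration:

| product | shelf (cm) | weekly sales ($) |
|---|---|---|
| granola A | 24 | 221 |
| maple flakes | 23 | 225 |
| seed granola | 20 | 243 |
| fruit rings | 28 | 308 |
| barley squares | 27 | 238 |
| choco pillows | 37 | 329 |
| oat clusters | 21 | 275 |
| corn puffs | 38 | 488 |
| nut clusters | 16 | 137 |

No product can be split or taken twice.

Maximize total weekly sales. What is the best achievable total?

Filling by ratio: seed granola + fruit rings + oat clusters + corn puffs for 1314, with 15 cm left unused.
Replace fruit rings with barley squares + nut clusters: the trade gains 67 net, giving 1381 at 122 cm.
The closest alternative, maple flakes + seed granola + oat clusters + corn puffs + nut clusters, reaches only 1368.

1381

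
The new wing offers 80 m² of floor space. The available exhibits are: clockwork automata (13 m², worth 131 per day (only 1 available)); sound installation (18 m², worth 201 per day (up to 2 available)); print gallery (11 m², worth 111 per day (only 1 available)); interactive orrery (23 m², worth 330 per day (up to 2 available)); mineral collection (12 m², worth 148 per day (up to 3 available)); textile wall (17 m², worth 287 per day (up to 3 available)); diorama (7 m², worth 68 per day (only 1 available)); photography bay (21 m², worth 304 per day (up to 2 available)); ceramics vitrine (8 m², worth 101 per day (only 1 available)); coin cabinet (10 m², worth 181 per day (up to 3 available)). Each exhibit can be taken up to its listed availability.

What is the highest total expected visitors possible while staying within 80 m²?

Taking the top-ratio exhibits first gives 2×textile wall + diorama + ceramics vitrine + 3×coin cabinet for 1286 (79 m²).
Replace diorama and coin cabinet with textile wall: the trade gains 38 net, giving 1324 at 79 m².

1324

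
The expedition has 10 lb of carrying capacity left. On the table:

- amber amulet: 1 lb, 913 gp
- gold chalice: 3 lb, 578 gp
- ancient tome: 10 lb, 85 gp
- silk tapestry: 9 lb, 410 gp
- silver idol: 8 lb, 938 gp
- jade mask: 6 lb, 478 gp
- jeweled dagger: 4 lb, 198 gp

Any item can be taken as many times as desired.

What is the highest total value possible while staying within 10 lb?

9130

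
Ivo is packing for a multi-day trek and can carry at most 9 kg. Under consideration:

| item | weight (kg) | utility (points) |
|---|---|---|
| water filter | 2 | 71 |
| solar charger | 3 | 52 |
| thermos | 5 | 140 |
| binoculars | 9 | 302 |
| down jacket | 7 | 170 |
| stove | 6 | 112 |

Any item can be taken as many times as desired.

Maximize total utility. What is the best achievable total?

302

Ranking by ratio (utility/kg): water filter 35.50, binoculars 33.56, thermos 28.00.
The ratio heuristic lands on 4×water filter (284) but leaves 1 kg idle.
Replace 4×water filter with binoculars: the trade gains 18 net, giving 302 at 9 kg.
Every other selection either busts 9 kg or fails to beat 302.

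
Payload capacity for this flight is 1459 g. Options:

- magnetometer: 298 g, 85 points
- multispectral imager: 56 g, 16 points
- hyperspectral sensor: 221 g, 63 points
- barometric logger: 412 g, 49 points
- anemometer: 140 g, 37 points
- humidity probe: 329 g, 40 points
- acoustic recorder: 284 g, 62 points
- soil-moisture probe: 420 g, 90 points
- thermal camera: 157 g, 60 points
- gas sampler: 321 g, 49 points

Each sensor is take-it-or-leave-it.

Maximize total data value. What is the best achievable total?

Taking the top-ratio sensors first gives magnetometer + multispectral imager + hyperspectral sensor + anemometer + acoustic recorder + thermal camera for 323 (1156 g).
Replace anemometer with soil-moisture probe: the trade gains 53 net, giving 376 at 1436 g.

376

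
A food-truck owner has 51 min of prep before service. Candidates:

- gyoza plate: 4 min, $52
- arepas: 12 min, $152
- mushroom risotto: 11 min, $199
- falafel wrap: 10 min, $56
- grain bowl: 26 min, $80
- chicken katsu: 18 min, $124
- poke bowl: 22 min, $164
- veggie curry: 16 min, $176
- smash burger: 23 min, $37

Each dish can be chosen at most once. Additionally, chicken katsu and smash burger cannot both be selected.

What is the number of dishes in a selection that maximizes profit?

Optimal total is 583.
arepas + mushroom risotto + falafel wrap + veggie curry hits 583 at 49 min.
All optima have 4 dishes.

4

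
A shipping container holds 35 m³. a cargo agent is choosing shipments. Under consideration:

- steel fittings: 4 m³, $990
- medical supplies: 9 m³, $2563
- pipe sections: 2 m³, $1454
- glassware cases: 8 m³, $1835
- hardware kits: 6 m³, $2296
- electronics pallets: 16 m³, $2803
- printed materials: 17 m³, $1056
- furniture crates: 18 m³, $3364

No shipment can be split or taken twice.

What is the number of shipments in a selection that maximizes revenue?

4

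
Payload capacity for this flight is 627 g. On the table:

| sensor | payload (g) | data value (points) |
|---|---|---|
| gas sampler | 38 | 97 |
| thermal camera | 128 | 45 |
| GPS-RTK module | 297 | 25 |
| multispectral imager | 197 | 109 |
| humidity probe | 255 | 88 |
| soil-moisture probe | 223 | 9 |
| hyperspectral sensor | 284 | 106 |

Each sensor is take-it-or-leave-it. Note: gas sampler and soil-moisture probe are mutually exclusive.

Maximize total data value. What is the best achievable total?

By data value per g: gas sampler 2.55, multispectral imager 0.55, hyperspectral sensor 0.37 lead.
Filling by ratio: gas sampler + multispectral imager + hyperspectral sensor for 312, with 108 g left unused.
Replace hyperspectral sensor with thermal camera + humidity probe: the trade gains 27 net, giving 339 at 618 g.
No other feasible combination exceeds 339.

339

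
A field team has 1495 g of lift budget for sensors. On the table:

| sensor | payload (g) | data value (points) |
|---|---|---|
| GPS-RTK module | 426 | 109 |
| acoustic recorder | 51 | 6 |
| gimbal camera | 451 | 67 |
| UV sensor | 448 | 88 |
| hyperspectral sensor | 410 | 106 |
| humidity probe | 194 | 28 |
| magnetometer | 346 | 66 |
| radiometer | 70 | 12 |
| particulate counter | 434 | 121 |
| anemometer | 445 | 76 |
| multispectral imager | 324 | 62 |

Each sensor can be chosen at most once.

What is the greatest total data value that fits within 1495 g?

A density-first pass picks GPS-RTK module + acoustic recorder + hyperspectral sensor + radiometer + particulate counter — 354 at 1391 g.
The 121 g tied up in acoustic recorder and radiometer is better spent on humidity probe — total rises to 364 (1464 g).

364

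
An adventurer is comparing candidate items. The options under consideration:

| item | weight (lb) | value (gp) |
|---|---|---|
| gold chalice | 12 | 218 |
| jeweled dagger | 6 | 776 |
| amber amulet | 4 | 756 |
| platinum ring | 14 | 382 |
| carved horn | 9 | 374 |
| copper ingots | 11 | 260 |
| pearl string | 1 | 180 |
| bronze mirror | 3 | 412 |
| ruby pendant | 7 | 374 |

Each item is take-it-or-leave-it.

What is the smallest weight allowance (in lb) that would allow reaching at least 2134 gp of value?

Look for the lowest-weight combination reaching 2134.
jeweled dagger + amber amulet + bronze mirror + ruby pendant: 2318 value at 20 lb.
No combination under 20 lb hits 2134.

20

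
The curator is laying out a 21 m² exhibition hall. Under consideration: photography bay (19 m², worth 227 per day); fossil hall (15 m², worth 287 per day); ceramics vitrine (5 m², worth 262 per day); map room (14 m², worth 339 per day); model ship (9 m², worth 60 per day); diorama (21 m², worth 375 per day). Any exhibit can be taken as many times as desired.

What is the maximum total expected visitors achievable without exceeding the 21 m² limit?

By expected visitors per m²: ceramics vitrine 52.40, map room 24.21, fossil hall 19.13 lead.
4×ceramics vitrine uses 20 of the 21 m² and totals 1048.

1048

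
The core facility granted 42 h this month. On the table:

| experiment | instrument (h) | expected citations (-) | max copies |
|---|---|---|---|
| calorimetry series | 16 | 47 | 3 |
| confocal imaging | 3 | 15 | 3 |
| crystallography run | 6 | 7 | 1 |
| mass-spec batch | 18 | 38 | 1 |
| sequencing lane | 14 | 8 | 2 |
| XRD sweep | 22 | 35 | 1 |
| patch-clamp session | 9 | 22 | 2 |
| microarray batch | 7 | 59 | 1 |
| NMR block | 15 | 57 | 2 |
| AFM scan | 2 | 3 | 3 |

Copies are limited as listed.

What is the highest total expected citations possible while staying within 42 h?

191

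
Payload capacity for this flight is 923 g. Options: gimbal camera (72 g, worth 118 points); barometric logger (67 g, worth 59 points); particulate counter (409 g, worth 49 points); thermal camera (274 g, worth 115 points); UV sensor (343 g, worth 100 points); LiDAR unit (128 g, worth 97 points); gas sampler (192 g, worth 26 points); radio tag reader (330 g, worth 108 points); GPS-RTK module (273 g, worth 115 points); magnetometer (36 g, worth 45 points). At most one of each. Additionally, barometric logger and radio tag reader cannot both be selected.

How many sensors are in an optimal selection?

6

The maximum data value within 923 g is 549.
For example gimbal camera + barometric logger + thermal camera + LiDAR unit + GPS-RTK module + magnetometer achieves it, using 850 g.
Every optimal selection uses 6 sensors.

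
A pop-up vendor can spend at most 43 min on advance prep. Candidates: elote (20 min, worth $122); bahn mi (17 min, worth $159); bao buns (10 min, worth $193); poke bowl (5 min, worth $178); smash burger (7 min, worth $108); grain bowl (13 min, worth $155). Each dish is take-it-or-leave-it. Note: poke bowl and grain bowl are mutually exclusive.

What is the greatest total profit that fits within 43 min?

Density check — poke bowl 35.60, bao buns 19.30, smash burger 15.43 are the best per min.
Bahn mi + bao buns + poke bowl + smash burger uses 39 of the 43 min and totals 638.

638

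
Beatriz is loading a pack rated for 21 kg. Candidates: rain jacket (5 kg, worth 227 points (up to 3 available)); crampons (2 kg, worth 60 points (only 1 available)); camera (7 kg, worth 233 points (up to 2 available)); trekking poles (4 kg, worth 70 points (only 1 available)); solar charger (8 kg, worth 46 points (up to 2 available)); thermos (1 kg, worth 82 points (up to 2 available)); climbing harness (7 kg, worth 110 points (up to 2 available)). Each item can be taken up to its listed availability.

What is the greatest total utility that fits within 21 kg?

915

Taking the top-ratio items first gives 3×rain jacket + crampons + 2×thermos for 905 (19 kg).
Replace crampons with trekking poles: the trade gains 10 net, giving 915 at 21 kg.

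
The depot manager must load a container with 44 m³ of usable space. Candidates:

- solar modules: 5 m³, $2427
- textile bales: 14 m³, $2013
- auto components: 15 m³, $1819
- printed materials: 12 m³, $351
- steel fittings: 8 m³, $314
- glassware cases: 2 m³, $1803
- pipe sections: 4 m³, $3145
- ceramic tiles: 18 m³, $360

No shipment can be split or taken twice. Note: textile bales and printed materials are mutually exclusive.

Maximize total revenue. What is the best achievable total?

11207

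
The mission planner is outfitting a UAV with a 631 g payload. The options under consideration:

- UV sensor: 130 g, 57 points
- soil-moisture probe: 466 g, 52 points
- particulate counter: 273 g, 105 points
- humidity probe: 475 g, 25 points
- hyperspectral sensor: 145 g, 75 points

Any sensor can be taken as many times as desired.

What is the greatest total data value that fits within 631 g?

By data value per g: hyperspectral sensor 0.52, UV sensor 0.44, particulate counter 0.38 lead.
Taking 4×hyperspectral sensor: 580 g used, 300 in data value.
That's the maximum — no swap from here does better than 300.

300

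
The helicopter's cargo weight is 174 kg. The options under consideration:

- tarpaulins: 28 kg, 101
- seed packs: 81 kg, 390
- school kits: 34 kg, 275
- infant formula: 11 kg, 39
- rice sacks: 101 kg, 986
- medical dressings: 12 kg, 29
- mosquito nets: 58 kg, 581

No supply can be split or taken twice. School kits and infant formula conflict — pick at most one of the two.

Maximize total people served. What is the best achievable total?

1606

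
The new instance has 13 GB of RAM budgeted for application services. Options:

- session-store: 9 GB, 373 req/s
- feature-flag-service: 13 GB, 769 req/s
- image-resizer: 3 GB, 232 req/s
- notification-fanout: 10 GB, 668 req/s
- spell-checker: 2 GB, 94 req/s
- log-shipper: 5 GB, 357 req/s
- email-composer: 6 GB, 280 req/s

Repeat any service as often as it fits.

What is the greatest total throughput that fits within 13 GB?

946

Taking the top-ratio services first gives 4×image-resizer for 928 (12 GB).
The 9 GB tied up in 3×image-resizer is better spent on 2×log-shipper — total rises to 946 (13 GB).
That's the maximum — no swap from here does better than 946.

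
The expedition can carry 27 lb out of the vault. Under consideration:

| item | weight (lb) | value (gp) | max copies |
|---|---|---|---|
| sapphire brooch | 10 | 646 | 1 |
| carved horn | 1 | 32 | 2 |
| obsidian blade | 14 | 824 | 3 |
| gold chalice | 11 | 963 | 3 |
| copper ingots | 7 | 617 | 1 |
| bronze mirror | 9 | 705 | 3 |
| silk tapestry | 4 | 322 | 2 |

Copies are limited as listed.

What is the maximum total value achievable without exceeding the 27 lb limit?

2285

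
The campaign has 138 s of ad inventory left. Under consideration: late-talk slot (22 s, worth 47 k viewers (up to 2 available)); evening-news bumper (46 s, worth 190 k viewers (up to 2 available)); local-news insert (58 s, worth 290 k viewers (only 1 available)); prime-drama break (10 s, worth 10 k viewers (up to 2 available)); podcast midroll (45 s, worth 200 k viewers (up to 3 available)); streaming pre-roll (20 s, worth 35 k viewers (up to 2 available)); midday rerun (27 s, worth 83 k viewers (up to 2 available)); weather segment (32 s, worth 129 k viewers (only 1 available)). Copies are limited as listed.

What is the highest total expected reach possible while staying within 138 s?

By expected reach per s: local-news insert 5.00, podcast midroll 4.44, evening-news bumper 4.13, weather segment 4.03 lead.
The ratio ordering already packs tightly: local-news insert + podcast midroll + weather segment, 135 s, 619.

619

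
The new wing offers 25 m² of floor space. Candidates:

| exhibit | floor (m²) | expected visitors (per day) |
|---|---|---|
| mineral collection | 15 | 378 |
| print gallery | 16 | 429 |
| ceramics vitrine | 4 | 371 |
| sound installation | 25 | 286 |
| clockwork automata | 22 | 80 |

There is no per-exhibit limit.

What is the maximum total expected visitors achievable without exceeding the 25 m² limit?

2226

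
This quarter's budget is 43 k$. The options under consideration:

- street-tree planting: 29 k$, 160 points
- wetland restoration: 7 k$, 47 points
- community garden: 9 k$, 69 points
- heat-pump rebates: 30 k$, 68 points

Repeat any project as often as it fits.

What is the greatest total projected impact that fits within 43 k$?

The ratio ordering already packs tightly: wetland restoration + 4×community garden, 43 k$, 323.
Nothing else within 43 k$ beats 323.

323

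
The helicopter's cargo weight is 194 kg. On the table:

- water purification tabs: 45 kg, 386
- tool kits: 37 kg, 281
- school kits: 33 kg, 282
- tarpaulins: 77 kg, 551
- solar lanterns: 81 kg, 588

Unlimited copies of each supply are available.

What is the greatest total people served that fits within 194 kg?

The ratio heuristic lands on 4×water purification tabs (1544) but leaves 14 kg idle.
Replace 2×water purification tabs with 3×school kits: the trade gains 74 net, giving 1618 at 189 kg.

1618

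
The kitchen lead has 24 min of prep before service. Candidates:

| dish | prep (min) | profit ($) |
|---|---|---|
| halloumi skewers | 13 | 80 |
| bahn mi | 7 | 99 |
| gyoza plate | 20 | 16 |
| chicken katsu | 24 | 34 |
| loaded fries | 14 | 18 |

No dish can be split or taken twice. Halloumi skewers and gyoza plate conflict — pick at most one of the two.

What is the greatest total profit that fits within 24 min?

179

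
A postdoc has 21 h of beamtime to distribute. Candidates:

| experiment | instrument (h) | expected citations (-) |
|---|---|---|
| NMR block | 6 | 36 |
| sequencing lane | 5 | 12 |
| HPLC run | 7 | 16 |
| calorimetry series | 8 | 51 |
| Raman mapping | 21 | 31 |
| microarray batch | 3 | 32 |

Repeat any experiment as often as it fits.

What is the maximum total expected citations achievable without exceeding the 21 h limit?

224

Density check — microarray batch 10.67, calorimetry series 6.38, NMR block 6.00, sequencing lane 2.40 are the best per h.
7×microarray batch uses 21 of the 21 h and totals 224.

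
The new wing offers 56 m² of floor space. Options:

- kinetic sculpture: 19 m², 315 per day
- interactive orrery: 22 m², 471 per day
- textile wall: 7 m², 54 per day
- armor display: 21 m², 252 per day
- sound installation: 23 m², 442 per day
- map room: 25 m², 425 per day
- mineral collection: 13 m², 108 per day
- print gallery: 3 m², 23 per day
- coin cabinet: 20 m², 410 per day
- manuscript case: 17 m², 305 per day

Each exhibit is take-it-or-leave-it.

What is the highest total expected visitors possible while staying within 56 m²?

Greedy by ratio would take interactive orrery + mineral collection + coin cabinet: 55 m² used, total 989.
The 35 m² tied up in interactive orrery and mineral collection is better spent on kinetic sculpture + manuscript case — total rises to 1030 (56 m²).
Runner-up interactive orrery + textile wall + sound installation + print gallery tops out at 990.

1030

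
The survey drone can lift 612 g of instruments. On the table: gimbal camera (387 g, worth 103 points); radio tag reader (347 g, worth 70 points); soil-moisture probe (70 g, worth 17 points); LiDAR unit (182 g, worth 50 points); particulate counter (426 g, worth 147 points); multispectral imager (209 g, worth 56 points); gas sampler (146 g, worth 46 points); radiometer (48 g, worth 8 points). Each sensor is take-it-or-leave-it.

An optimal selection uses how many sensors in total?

2

Optimal total is 197.
For example LiDAR unit + particulate counter achieves it, using 608 g.
Any selection reaching 197 contains exactly 2 sensors.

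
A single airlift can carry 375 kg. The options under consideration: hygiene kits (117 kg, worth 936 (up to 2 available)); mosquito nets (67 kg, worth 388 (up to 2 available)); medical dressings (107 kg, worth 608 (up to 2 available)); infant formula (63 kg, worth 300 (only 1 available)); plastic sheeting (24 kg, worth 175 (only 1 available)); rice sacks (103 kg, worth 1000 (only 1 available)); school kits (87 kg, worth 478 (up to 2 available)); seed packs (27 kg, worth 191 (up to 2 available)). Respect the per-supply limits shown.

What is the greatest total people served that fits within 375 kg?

3063

Density check — rice sacks 9.71, hygiene kits 8.00, plastic sheeting 7.29 are the best per kg.
Filling by ratio: 2×hygiene kits + plastic sheeting + rice sacks for 3047, with 14 kg left unused.
The 24 kg tied up in plastic sheeting is better spent on seed packs — total rises to 3063 (364 kg).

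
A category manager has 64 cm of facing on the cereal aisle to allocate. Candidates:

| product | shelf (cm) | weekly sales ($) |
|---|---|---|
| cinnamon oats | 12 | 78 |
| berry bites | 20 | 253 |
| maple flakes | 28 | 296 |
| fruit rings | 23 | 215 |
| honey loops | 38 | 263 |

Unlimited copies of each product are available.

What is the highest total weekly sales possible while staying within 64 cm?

759

Taking 3×berry bites: 60 cm used, 759 in weekly sales.
The spare 4 cm is too small for any remaining product, and no exchange beats 759.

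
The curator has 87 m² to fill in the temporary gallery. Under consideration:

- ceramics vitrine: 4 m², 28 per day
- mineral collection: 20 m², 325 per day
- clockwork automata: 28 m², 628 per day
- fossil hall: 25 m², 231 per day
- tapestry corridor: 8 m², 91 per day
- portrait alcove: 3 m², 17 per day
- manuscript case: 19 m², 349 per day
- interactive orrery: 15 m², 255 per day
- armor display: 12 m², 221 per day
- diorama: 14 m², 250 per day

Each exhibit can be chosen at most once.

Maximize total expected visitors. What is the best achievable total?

1614

By expected visitors per m²: clockwork automata 22.43, armor display 18.42, manuscript case 18.37 lead.
A density-first pass picks ceramics vitrine + clockwork automata + tapestry corridor + manuscript case + armor display + diorama — 1567 at 85 m².
The 18 m² tied up in ceramics vitrine and diorama is better spent on mineral collection — total rises to 1614 (87 m²).
The closest alternative, clockwork automata + tapestry corridor + portrait alcove + manuscript case + interactive orrery + diorama, reaches only 1590.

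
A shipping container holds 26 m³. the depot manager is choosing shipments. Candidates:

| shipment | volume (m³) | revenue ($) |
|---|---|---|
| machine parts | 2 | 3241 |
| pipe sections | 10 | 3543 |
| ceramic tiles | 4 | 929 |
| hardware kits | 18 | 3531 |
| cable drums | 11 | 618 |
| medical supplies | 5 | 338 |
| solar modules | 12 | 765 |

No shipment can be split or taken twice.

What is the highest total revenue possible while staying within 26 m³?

Ranking by ratio (revenue/m³): machine parts 1620.50, pipe sections 354.30, ceramic tiles 232.25, hardware kits 196.17.
Taking machine parts + pipe sections + ceramic tiles + medical supplies: 21 m³ used, 8051 in revenue.
Every other selection either busts 26 m³ or fails to beat 8051.

8051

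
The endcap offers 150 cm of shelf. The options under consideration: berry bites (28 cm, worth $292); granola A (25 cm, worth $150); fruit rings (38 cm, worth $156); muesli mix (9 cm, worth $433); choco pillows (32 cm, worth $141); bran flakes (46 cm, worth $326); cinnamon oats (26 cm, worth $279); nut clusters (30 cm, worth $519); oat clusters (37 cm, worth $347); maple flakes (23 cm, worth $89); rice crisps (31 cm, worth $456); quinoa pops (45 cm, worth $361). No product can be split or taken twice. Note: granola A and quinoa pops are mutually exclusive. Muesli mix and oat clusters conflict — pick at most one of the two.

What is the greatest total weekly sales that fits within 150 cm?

2129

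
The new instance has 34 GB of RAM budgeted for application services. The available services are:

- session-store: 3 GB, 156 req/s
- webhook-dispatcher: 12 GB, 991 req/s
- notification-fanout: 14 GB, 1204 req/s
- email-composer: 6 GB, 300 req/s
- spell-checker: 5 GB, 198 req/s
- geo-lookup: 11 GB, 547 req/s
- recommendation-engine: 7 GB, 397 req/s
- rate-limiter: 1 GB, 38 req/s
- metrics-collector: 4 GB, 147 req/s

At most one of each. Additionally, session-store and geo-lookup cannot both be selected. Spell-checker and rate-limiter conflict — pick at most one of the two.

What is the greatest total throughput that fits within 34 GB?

2630

By throughput per GB: notification-fanout 86.00, webhook-dispatcher 82.58, recommendation-engine 56.71, session-store 52.00 lead.
Webhook-dispatcher + notification-fanout + recommendation-engine + rate-limiter uses 34 of the 34 GB and totals 2630.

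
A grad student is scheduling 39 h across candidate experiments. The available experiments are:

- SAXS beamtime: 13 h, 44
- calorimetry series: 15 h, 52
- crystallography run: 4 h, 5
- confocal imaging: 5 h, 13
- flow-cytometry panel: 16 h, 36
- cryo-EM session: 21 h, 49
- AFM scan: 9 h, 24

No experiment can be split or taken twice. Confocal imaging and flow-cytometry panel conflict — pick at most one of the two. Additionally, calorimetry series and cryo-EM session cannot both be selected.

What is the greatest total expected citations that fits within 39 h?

120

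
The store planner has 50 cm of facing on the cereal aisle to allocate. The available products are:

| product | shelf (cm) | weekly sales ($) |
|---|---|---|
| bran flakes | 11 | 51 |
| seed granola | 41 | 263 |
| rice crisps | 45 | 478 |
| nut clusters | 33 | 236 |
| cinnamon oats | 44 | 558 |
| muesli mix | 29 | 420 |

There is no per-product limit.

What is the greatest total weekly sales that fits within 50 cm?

558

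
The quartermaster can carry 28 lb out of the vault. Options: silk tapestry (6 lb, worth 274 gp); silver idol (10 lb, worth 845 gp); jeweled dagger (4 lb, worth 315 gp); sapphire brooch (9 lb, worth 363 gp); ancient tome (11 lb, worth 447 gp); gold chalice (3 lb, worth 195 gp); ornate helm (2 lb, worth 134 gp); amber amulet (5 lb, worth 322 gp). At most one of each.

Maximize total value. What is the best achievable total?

By value per lb: silver idol 84.50, jeweled dagger 78.75, ornate helm 67.00 lead.
Greedy by ratio would take silver idol + jeweled dagger + gold chalice + ornate helm + amber amulet: 24 lb used, total 1811.
Replace ornate helm with silk tapestry: the trade gains 140 net, giving 1951 at 28 lb.
An exhaustive check of the 256 subsets confirms 1951.

1951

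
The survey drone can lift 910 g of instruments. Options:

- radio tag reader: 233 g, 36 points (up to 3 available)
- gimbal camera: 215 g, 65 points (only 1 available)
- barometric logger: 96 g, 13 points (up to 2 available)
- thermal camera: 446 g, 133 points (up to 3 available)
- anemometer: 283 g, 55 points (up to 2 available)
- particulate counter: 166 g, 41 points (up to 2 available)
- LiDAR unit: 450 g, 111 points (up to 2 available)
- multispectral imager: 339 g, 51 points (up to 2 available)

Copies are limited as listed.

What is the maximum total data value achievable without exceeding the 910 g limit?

266

The ratio heuristic lands on gimbal camera + thermal camera + particulate counter (239) but leaves 83 g idle.
Replace gimbal camera and particulate counter with thermal camera: the trade gains 27 net, giving 266 at 892 g.
Nothing else within 910 g beats 266.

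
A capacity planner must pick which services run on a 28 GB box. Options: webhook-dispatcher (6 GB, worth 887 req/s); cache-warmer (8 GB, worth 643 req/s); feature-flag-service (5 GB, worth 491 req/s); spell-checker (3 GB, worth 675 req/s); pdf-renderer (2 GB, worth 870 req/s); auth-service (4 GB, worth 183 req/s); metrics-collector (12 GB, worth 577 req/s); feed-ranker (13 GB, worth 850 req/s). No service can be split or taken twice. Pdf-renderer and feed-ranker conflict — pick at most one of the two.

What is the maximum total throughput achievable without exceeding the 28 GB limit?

3749

The ratio ordering already packs tightly: webhook-dispatcher + cache-warmer + feature-flag-service + spell-checker + pdf-renderer + auth-service, 28 GB, 3749.
An exhaustive check of the 256 subsets confirms 3749.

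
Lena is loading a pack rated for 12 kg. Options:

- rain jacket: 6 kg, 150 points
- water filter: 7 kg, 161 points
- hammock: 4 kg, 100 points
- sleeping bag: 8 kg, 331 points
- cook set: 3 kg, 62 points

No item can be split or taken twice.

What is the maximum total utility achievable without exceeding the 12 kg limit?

431

Best packing: hammock + sleeping bag — 12 kg, 431 total.
Nothing else within 12 kg beats 431.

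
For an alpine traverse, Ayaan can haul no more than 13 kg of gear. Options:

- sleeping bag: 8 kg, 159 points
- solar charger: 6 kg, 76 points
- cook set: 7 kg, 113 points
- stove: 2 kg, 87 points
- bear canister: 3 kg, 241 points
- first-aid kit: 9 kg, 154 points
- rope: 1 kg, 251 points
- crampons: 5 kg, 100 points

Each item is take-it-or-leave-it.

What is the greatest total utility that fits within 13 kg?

692

Density check — rope 251.00, bear canister 80.33, stove 43.50, crampons 20.00 are the best per kg.
Greedy by ratio would take stove + bear canister + rope + crampons: 11 kg used, total 679.
The 5 kg tied up in crampons is better spent on cook set — total rises to 692 (13 kg).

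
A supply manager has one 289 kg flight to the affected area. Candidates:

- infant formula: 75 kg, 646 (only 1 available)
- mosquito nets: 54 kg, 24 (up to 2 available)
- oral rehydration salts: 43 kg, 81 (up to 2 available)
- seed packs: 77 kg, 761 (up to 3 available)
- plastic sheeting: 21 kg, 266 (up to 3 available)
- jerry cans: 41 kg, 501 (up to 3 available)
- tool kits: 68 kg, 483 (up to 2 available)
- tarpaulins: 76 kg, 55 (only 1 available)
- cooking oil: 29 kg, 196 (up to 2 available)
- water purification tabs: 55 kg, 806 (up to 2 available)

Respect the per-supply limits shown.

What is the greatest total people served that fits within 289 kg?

3647

Filling by ratio: 3×plastic sheeting + 2×jerry cans + cooking oil + 2×water purification tabs for 3608, with 5 kg left unused.
The 50 kg tied up in plastic sheeting and cooking oil is better spent on jerry cans — total rises to 3647 (275 kg).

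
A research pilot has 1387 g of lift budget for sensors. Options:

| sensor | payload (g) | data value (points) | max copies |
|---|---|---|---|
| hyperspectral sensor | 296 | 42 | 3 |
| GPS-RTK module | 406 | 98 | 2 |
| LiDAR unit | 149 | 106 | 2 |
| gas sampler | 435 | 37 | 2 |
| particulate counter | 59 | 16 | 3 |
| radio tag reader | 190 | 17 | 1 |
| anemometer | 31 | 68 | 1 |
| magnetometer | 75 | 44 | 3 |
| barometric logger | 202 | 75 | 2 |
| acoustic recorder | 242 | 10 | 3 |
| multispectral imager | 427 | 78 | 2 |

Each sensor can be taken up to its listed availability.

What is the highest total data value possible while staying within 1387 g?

660

The ratio heuristic lands on 2×LiDAR unit + 3×particulate counter + radio tag reader + anemometer + 3×magnetometer + 2×barometric logger (627) but leaves 62 g idle.
Dropping 3×particulate counter and radio tag reader frees 367 g; slotting in GPS-RTK module (406 g) lifts the total to 660 at 1364 g.
Every other selection either busts 1387 g or exceeds an availability limit or fails to beat 660.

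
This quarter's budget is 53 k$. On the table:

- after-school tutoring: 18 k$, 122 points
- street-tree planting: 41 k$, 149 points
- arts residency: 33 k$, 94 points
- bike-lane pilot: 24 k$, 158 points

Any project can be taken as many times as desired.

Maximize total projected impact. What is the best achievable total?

316

The ratio heuristic lands on 2×after-school tutoring (244) but leaves 17 k$ idle.
Replace 2×after-school tutoring with 2×bike-lane pilot: the trade gains 72 net, giving 316 at 48 k$.
That's the maximum — no swap from here does better than 316.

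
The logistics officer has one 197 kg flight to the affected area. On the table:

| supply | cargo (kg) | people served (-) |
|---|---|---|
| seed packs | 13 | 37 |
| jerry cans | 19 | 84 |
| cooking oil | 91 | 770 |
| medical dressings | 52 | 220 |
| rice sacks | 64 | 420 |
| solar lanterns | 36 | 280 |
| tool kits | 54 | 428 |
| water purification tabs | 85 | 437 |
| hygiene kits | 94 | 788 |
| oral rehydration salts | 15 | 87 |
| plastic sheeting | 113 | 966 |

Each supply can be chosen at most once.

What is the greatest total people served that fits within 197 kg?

1565

Density check — plastic sheeting 8.55, cooking oil 8.46, hygiene kits 8.38 are the best per kg.
Filling by ratio: seed packs + tool kits + oral rehydration salts + plastic sheeting for 1518, with 2 kg left unused.
Dropping seed packs and plastic sheeting frees 126 kg; slotting in cooking oil + solar lanterns (127 kg) lifts the total to 1565 at 196 kg.
Every other selection either busts 197 kg or fails to beat 1565.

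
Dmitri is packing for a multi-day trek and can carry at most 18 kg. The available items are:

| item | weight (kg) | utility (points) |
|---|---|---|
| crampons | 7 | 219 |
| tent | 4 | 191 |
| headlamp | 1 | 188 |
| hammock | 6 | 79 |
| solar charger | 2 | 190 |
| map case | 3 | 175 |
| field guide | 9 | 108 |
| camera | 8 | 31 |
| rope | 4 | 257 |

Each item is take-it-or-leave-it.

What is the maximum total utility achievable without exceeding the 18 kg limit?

1045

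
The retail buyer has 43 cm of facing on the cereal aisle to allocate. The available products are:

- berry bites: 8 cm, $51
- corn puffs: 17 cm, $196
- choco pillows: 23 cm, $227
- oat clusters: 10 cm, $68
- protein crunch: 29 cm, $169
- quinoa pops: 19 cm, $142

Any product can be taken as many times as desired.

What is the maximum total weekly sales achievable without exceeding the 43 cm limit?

The ratio ordering already packs tightly: berry bites + 2×corn puffs, 42 cm, 443.
No other feasible combination exceeds 443.

443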